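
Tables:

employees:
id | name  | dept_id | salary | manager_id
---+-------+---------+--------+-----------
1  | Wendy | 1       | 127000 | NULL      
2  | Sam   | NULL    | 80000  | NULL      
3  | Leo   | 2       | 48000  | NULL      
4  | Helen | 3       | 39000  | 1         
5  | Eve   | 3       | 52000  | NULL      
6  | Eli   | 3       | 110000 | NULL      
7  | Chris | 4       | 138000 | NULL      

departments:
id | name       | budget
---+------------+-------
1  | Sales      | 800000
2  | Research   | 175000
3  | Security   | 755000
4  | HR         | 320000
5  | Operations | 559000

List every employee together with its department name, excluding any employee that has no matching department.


INNER JOIN keeps only employees rows whose dept_id matches an id in departments. Walk through each employee:
  - employee 1 (Wendy): dept_id=1 -> matches Sales
  - employee 2 (Sam): dept_id=NULL, no match -> dropped
  - employee 3 (Leo): dept_id=2 -> matches Research
  - employee 4 (Helen): dept_id=3 -> matches Security
  - employee 5 (Eve): dept_id=3 -> matches Security
  - employee 6 (Eli): dept_id=3 -> matches Security
  - employee 7 (Chris): dept_id=4 -> matches HR
So 1 of 7 rows is dropped.

SQL:
SELECT a.name, b.name AS department
FROM employees a
INNER JOIN departments b ON a.dept_id = b.id

Result:
name  | department
------+-----------
Wendy | Sales     
Leo   | Research  
Helen | Security  
Eve   | Security  
Eli   | Security  
Chris | HR        


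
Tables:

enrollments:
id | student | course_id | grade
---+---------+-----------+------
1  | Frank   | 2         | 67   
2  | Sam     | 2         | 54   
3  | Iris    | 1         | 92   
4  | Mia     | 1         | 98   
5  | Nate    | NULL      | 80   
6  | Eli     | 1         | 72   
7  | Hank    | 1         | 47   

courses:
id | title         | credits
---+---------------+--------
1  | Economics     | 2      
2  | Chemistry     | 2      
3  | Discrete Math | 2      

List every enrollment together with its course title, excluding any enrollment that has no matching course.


INNER JOIN keeps only enrollments rows whose course_id matches an id in courses. Walk through each enrollment:
  - enrollment 1 (Frank): course_id=2 -> matches Chemistry
  - enrollment 2 (Sam): course_id=2 -> matches Chemistry
  - enrollment 3 (Iris): course_id=1 -> matches Economics
  - enrollment 4 (Mia): course_id=1 -> matches Economics
  - enrollment 5 (Nate): course_id=NULL, no match -> dropped
  - enrollment 6 (Eli): course_id=1 -> matches Economics
  - enrollment 7 (Hank): course_id=1 -> matches Economics
So 1 of 7 rows is dropped.

SQL:
SELECT a.student, b.title AS course
FROM enrollments a
INNER JOIN courses b ON a.course_id = b.id

Result:
student | course   
--------+----------
Frank   | Chemistry
Sam     | Chemistry
Iris    | Economics
Mia     | Economics
Eli     | Economics
Hank    | Economics


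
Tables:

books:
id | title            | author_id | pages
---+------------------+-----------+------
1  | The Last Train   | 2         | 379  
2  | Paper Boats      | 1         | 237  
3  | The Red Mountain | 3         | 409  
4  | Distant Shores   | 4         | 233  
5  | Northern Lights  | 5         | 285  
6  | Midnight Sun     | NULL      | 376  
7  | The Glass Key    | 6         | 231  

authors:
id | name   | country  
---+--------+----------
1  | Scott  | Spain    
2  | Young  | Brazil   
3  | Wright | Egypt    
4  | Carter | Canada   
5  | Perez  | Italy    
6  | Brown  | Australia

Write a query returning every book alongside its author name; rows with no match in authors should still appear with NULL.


LEFT JOIN keeps every row from books (the left table); where author_id has no match in authors, the author columns become NULL. Walk through each book:
  - book 1 (The Last Train): author_id=2 -> matches Young
  - book 2 (Paper Boats): author_id=1 -> matches Scott
  - book 3 (The Red Mountain): author_id=3 -> matches Wright
  - book 4 (Distant Shores): author_id=4 -> matches Carter
  - book 5 (Northern Lights): author_id=5 -> matches Perez
  - book 6 (Midnight Sun): author_id=NULL, no match -> kept with NULL
  - book 7 (The Glass Key): author_id=6 -> matches Brown
All 7 rows appear; 1 has NULL author.

SQL:
SELECT a.title, b.name AS author
FROM books a
LEFT JOIN authors b ON a.author_id = b.id

Result:
title            | author
-----------------+-------
The Last Train   | Young 
Paper Boats      | Scott 
The Red Mountain | Wright
Distant Shores   | Carter
Northern Lights  | Perez 
Midnight Sun     | NULL  
The Glass Key    | Brown 


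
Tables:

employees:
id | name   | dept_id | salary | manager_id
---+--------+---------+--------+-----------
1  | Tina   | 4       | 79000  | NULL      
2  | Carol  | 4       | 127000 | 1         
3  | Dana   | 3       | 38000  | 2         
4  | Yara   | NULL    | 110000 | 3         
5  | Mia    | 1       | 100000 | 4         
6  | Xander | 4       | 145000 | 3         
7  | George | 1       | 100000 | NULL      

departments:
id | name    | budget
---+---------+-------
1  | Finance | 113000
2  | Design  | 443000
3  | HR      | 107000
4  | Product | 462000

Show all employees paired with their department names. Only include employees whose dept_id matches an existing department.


INNER JOIN keeps only employees rows whose dept_id matches an id in departments. Walk through each employee:
  - employee 1 (Tina): dept_id=4 -> matches Product
  - employee 2 (Carol): dept_id=4 -> matches Product
  - employee 3 (Dana): dept_id=3 -> matches HR
  - employee 4 (Yara): dept_id=NULL, no match -> dropped
  - employee 5 (Mia): dept_id=1 -> matches Finance
  - employee 6 (Xander): dept_id=4 -> matches Product
  - employee 7 (George): dept_id=1 -> matches Finance
So 1 of 7 rows is dropped.

SQL:
SELECT a.name, b.name AS department
FROM employees a
INNER JOIN departments b ON a.dept_id = b.id

Result:
name   | department
-------+-----------
Tina   | Product   
Carol  | Product   
Dana   | HR        
Mia    | Finance   
Xander | Product   
George | Finance   


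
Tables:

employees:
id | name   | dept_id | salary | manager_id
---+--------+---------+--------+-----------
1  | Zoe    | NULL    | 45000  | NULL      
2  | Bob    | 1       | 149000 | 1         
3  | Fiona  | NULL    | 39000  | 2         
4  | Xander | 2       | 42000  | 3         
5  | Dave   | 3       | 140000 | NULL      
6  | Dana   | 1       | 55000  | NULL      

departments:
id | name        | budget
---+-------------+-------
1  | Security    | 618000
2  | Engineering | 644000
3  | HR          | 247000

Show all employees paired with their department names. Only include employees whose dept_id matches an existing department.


INNER JOIN keeps only employees rows whose dept_id matches an id in departments. Walk through each employee:
  - employee 1 (Zoe): dept_id=NULL, no match -> dropped
  - employee 2 (Bob): dept_id=1 -> matches Security
  - employee 3 (Fiona): dept_id=NULL, no match -> dropped
  - employee 4 (Xander): dept_id=2 -> matches Engineering
  - employee 5 (Dave): dept_id=3 -> matches HR
  - employee 6 (Dana): dept_id=1 -> matches Security
So 2 of 6 rows are dropped.

SQL:
SELECT a.name, b.name AS department
FROM employees a
INNER JOIN departments b ON a.dept_id = b.id

Result:
name   | department 
-------+------------
Bob    | Security   
Xander | Engineering
Dave   | HR         
Dana   | Security   


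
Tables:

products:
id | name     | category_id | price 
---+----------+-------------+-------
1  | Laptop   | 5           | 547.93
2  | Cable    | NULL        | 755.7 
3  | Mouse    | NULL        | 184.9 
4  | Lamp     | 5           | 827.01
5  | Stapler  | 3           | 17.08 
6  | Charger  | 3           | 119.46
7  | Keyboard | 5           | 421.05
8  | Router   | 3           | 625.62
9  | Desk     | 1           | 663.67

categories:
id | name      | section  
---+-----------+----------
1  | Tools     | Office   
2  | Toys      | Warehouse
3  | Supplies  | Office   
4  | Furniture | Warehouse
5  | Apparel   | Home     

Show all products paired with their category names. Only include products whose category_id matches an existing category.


INNER JOIN keeps only products rows whose category_id matches an id in categories. Walk through each product:
  - product 1 (Laptop): category_id=5 -> matches Apparel
  - product 2 (Cable): category_id=NULL, no match -> dropped
  - product 3 (Mouse): category_id=NULL, no match -> dropped
  - product 4 (Lamp): category_id=5 -> matches Apparel
  - product 5 (Stapler): category_id=3 -> matches Supplies
  - product 6 (Charger): category_id=3 -> matches Supplies
  - product 7 (Keyboard): category_id=5 -> matches Apparel
  - product 8 (Router): category_id=3 -> matches Supplies
  - product 9 (Desk): category_id=1 -> matches Tools
So 2 of 9 rows are dropped.

SQL:
SELECT a.name, b.name AS category
FROM products a
INNER JOIN categories b ON a.category_id = b.id

Result:
name     | category
---------+---------
Laptop   | Apparel 
Lamp     | Apparel 
Stapler  | Supplies
Charger  | Supplies
Keyboard | Apparel 
Router   | Supplies
Desk     | Tools   


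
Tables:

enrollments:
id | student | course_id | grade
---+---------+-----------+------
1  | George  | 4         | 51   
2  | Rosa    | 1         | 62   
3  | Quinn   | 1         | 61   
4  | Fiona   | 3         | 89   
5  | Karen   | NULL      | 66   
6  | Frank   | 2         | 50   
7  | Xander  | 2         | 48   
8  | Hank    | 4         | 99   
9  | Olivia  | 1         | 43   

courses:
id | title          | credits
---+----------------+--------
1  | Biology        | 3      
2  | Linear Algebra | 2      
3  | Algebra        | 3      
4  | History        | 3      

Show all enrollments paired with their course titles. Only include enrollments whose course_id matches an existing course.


INNER JOIN keeps only enrollments rows whose course_id matches an id in courses. Walk through each enrollment:
  - enrollment 1 (George): course_id=4 -> matches History
  - enrollment 2 (Rosa): course_id=1 -> matches Biology
  - enrollment 3 (Quinn): course_id=1 -> matches Biology
  - enrollment 4 (Fiona): course_id=3 -> matches Algebra
  - enrollment 5 (Karen): course_id=NULL, no match -> dropped
  - enrollment 6 (Frank): course_id=2 -> matches Linear Algebra
  - enrollment 7 (Xander): course_id=2 -> matches Linear Algebra
  - enrollment 8 (Hank): course_id=4 -> matches History
  - enrollment 9 (Olivia): course_id=1 -> matches Biology
So 1 of 9 rows is dropped.

SQL:
SELECT a.student, b.title AS course
FROM enrollments a
INNER JOIN courses b ON a.course_id = b.id

Result:
student | course        
--------+---------------
George  | History       
Rosa    | Biology       
Quinn   | Biology       
Fiona   | Algebra       
Frank   | Linear Algebra
Xander  | Linear Algebra
Hank    | History       
Olivia  | Biology       


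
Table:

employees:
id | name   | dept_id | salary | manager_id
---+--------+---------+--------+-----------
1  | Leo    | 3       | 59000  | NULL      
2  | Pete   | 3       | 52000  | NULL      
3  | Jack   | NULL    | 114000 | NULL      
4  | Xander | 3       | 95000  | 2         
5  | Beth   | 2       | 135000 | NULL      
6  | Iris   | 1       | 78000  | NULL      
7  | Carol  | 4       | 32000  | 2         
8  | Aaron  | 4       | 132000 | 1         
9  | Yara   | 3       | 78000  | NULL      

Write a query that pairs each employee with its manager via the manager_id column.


This is a self-join: employees is joined to a second copy of itself, matching each row's manager_id to another row's id. Use LEFT JOIN so rows with manager_id=NULL are kept.
  - employee 1 (Leo): manager_id=NULL -> NULL
  - employee 2 (Pete): manager_id=NULL -> NULL
  - employee 3 (Jack): manager_id=NULL -> NULL
  - employee 4 (Xander): manager_id=2 -> Pete
  - employee 5 (Beth): manager_id=NULL -> NULL
  - employee 6 (Iris): manager_id=NULL -> NULL
  - employee 7 (Carol): manager_id=2 -> Pete
  - employee 8 (Aaron): manager_id=1 -> Leo
  - employee 9 (Yara): manager_id=NULL -> NULL

SQL:
SELECT a.name AS item, b.name AS manager
FROM employees a
LEFT JOIN employees b ON a.manager_id = b.id

Result:
item   | manager
-------+--------
Leo    | NULL   
Pete   | NULL   
Jack   | NULL   
Xander | Pete   
Beth   | NULL   
Iris   | NULL   
Carol  | Pete   
Aaron  | Leo    
Yara   | NULL   


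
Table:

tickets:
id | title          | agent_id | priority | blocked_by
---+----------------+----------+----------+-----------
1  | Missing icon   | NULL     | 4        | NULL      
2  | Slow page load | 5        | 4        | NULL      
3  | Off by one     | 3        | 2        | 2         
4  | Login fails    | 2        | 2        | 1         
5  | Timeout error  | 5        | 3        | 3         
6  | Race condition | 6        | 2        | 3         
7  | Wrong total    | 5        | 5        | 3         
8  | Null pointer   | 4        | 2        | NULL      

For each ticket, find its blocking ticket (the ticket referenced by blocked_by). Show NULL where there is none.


This is a self-join: tickets is joined to a second copy of itself, matching each row's blocked_by to another row's id. Use LEFT JOIN so rows with blocked_by=NULL are kept.
  - ticket 1 (Missing icon): blocked_by=NULL -> NULL
  - ticket 2 (Slow page load): blocked_by=NULL -> NULL
  - ticket 3 (Off by one): blocked_by=2 -> Slow page load
  - ticket 4 (Login fails): blocked_by=1 -> Missing icon
  - ticket 5 (Timeout error): blocked_by=3 -> Off by one
  - ticket 6 (Race condition): blocked_by=3 -> Off by one
  - ticket 7 (Wrong total): blocked_by=3 -> Off by one
  - ticket 8 (Null pointer): blocked_by=NULL -> NULL

SQL:
SELECT a.title AS item, b.title AS blocked_by
FROM tickets a
LEFT JOIN tickets b ON a.blocked_by = b.id

Result:
item           | blocked_by    
---------------+---------------
Missing icon   | NULL          
Slow page load | NULL          
Off by one     | Slow page load
Login fails    | Missing icon  
Timeout error  | Off by one    
Race condition | Off by one    
Wrong total    | Off by one    
Null pointer   | NULL          


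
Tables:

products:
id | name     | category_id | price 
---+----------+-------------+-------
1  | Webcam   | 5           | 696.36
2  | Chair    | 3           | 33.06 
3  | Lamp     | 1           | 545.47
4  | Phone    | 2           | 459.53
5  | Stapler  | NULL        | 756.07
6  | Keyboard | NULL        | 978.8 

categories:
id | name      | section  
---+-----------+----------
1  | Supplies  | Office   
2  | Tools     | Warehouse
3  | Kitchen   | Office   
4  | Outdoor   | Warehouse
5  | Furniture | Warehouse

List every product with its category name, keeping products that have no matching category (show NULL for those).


LEFT JOIN keeps every row from products (the left table); where category_id has no match in categories, the category columns become NULL. Walk through each product:
  - product 1 (Webcam): category_id=5 -> matches Furniture
  - product 2 (Chair): category_id=3 -> matches Kitchen
  - product 3 (Lamp): category_id=1 -> matches Supplies
  - product 4 (Phone): category_id=2 -> matches Tools
  - product 5 (Stapler): category_id=NULL, no match -> kept with NULL
  - product 6 (Keyboard): category_id=NULL, no match -> kept with NULL
All 6 rows appear; 2 have NULL category.

SQL:
SELECT a.name, b.name AS category
FROM products a
LEFT JOIN categories b ON a.category_id = b.id

Result:
name     | category 
---------+----------
Webcam   | Furniture
Chair    | Kitchen  
Lamp     | Supplies 
Phone    | Tools    
Stapler  | NULL     
Keyboard | NULL     


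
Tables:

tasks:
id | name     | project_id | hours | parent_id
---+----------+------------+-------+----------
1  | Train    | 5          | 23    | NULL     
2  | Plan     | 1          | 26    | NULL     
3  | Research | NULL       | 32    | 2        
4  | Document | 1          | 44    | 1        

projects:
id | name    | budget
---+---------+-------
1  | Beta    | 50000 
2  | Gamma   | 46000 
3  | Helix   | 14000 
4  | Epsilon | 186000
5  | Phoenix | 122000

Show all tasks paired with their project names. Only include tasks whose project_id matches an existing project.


INNER JOIN keeps only tasks rows whose project_id matches an id in projects. Walk through each task:
  - task 1 (Train): project_id=5 -> matches Phoenix
  - task 2 (Plan): project_id=1 -> matches Beta
  - task 3 (Research): project_id=NULL, no match -> dropped
  - task 4 (Document): project_id=1 -> matches Beta
So 1 of 4 rows is dropped.

SQL:
SELECT a.name, b.name AS project
FROM tasks a
INNER JOIN projects b ON a.project_id = b.id

Result:
name     | project
---------+--------
Train    | Phoenix
Plan     | Beta   
Document | Beta   


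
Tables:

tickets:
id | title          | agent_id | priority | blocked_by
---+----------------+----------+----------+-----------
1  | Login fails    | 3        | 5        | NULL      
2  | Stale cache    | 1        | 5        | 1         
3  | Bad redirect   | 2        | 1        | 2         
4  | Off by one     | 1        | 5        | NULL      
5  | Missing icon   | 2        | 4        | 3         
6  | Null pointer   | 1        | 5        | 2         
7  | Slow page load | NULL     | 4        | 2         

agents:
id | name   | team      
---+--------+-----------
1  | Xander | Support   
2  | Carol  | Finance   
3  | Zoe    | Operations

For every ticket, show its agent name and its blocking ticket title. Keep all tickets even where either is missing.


Two LEFT JOINs from the same base table tickets: one to agents via agent_id, one to tickets itself via blocked_by. Both are LEFT so every ticket is preserved.
Match against agents:
  - ticket 1 (Login fails): agent_id=3 -> matches Zoe
  - ticket 2 (Stale cache): agent_id=1 -> matches Xander
  - ticket 3 (Bad redirect): agent_id=2 -> matches Carol
  - ticket 4 (Off by one): agent_id=1 -> matches Xander
  - ticket 5 (Missing icon): agent_id=2 -> matches Carol
  - ticket 6 (Null pointer): agent_id=1 -> matches Xander
  - ticket 7 (Slow page load): agent_id=NULL, no match -> kept with NULL
Match against tickets (self):
  - ticket 1 (Login fails): blocked_by=NULL -> NULL
  - ticket 2 (Stale cache): blocked_by=1 -> Login fails
  - ticket 3 (Bad redirect): blocked_by=2 -> Stale cache
  - ticket 4 (Off by one): blocked_by=NULL -> NULL
  - ticket 5 (Missing icon): blocked_by=3 -> Bad redirect
  - ticket 6 (Null pointer): blocked_by=2 -> Stale cache
  - ticket 7 (Slow page load): blocked_by=2 -> Stale cache

SQL:
SELECT a.title, b.name AS agent, c.title AS blocked_by
FROM tickets a
LEFT JOIN agents b ON a.agent_id = b.id
LEFT JOIN tickets c ON a.blocked_by = c.id

Result:
title          | agent  | blocked_by  
---------------+--------+-------------
Login fails    | Zoe    | NULL        
Stale cache    | Xander | Login fails 
Bad redirect   | Carol  | Stale cache 
Off by one     | Xander | NULL        
Missing icon   | Carol  | Bad redirect
Null pointer   | Xander | Stale cache 
Slow page load | NULL   | Stale cache 


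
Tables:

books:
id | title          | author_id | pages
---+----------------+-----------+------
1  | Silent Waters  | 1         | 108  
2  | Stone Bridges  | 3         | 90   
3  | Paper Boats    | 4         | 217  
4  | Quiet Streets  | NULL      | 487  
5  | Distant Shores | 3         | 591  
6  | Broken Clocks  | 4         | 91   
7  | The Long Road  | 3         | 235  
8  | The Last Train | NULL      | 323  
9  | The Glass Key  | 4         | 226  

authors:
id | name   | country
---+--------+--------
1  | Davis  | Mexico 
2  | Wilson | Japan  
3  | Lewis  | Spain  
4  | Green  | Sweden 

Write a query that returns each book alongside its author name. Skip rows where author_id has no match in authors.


INNER JOIN keeps only books rows whose author_id matches an id in authors. Walk through each book:
  - book 1 (Silent Waters): author_id=1 -> matches Davis
  - book 2 (Stone Bridges): author_id=3 -> matches Lewis
  - book 3 (Paper Boats): author_id=4 -> matches Green
  - book 4 (Quiet Streets): author_id=NULL, no match -> dropped
  - book 5 (Distant Shores): author_id=3 -> matches Lewis
  - book 6 (Broken Clocks): author_id=4 -> matches Green
  - book 7 (The Long Road): author_id=3 -> matches Lewis
  - book 8 (The Last Train): author_id=NULL, no match -> dropped
  - book 9 (The Glass Key): author_id=4 -> matches Green
So 2 of 9 rows are dropped.

SQL:
SELECT a.title, b.name AS author
FROM books a
INNER JOIN authors b ON a.author_id = b.id

Result:
title          | author
---------------+-------
Silent Waters  | Davis 
Stone Bridges  | Lewis 
Paper Boats    | Green 
Distant Shores | Lewis 
Broken Clocks  | Green 
The Long Road  | Lewis 
The Glass Key  | Green 


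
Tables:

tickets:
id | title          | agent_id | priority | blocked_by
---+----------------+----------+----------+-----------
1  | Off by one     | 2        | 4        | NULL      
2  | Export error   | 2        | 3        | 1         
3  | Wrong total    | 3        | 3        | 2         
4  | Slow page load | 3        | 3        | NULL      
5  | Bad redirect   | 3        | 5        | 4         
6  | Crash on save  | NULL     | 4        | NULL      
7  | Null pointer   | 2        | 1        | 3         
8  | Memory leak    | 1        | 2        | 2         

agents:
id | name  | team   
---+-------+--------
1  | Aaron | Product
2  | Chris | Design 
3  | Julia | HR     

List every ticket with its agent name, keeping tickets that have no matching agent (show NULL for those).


LEFT JOIN keeps every row from tickets (the left table); where agent_id has no match in agents, the agent columns become NULL. Walk through each ticket:
  - ticket 1 (Off by one): agent_id=2 -> matches Chris
  - ticket 2 (Export error): agent_id=2 -> matches Chris
  - ticket 3 (Wrong total): agent_id=3 -> matches Julia
  - ticket 4 (Slow page load): agent_id=3 -> matches Julia
  - ticket 5 (Bad redirect): agent_id=3 -> matches Julia
  - ticket 6 (Crash on save): agent_id=NULL, no match -> kept with NULL
  - ticket 7 (Null pointer): agent_id=2 -> matches Chris
  - ticket 8 (Memory leak): agent_id=1 -> matches Aaron
All 8 rows appear; 1 has NULL agent.

SQL:
SELECT a.title, b.name AS agent
FROM tickets a
LEFT JOIN agents b ON a.agent_id = b.id

Result:
title          | agent
---------------+------
Off by one     | Chris
Export error   | Chris
Wrong total    | Julia
Slow page load | Julia
Bad redirect   | Julia
Crash on save  | NULL 
Null pointer   | Chris
Memory leak    | Aaron


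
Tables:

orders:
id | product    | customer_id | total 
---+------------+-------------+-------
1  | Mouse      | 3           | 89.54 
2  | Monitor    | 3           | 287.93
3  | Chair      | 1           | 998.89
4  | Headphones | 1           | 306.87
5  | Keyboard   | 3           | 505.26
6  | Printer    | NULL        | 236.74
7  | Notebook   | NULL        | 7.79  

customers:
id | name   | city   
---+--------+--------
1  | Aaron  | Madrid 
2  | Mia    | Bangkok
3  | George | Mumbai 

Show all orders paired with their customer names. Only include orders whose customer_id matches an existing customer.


INNER JOIN keeps only orders rows whose customer_id matches an id in customers. Walk through each order:
  - order 1 (Mouse): customer_id=3 -> matches George
  - order 2 (Monitor): customer_id=3 -> matches George
  - order 3 (Chair): customer_id=1 -> matches Aaron
  - order 4 (Headphones): customer_id=1 -> matches Aaron
  - order 5 (Keyboard): customer_id=3 -> matches George
  - order 6 (Printer): customer_id=NULL, no match -> dropped
  - order 7 (Notebook): customer_id=NULL, no match -> dropped
So 2 of 7 rows are dropped.

SQL:
SELECT a.product, b.name AS customer
FROM orders a
INNER JOIN customers b ON a.customer_id = b.id

Result:
product    | customer
-----------+---------
Mouse      | George  
Monitor    | George  
Chair      | Aaron   
Headphones | Aaron   
Keyboard   | George  


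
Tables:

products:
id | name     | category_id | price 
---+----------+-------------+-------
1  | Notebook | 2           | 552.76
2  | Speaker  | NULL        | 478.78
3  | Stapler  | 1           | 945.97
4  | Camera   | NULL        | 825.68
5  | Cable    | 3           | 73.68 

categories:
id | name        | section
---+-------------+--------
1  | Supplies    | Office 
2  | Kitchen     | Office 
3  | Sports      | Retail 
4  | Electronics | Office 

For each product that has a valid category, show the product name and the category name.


INNER JOIN keeps only products rows whose category_id matches an id in categories. Walk through each product:
  - product 1 (Notebook): category_id=2 -> matches Kitchen
  - product 2 (Speaker): category_id=NULL, no match -> dropped
  - product 3 (Stapler): category_id=1 -> matches Supplies
  - product 4 (Camera): category_id=NULL, no match -> dropped
  - product 5 (Cable): category_id=3 -> matches Sports
So 2 of 5 rows are dropped.

SQL:
SELECT a.name, b.name AS category
FROM products a
INNER JOIN categories b ON a.category_id = b.id

Result:
name     | category
---------+---------
Notebook | Kitchen 
Stapler  | Supplies
Cable    | Sports  


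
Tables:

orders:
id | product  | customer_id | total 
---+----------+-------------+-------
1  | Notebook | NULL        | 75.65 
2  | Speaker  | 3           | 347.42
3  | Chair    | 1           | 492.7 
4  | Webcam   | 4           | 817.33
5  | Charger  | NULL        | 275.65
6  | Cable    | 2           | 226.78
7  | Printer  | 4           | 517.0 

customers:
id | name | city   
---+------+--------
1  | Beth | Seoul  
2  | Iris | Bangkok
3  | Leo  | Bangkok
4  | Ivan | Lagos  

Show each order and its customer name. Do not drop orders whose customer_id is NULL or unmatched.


LEFT JOIN keeps every row from orders (the left table); where customer_id has no match in customers, the customer columns become NULL. Walk through each order:
  - order 1 (Notebook): customer_id=NULL, no match -> kept with NULL
  - order 2 (Speaker): customer_id=3 -> matches Leo
  - order 3 (Chair): customer_id=1 -> matches Beth
  - order 4 (Webcam): customer_id=4 -> matches Ivan
  - order 5 (Charger): customer_id=NULL, no match -> kept with NULL
  - order 6 (Cable): customer_id=2 -> matches Iris
  - order 7 (Printer): customer_id=4 -> matches Ivan
All 7 rows appear; 2 have NULL customer.

SQL:
SELECT a.product, b.name AS customer
FROM orders a
LEFT JOIN customers b ON a.customer_id = b.id

Result:
product  | customer
---------+---------
Notebook | NULL    
Speaker  | Leo     
Chair    | Beth    
Webcam   | Ivan    
Charger  | NULL    
Cable    | Iris    
Printer  | Ivan    


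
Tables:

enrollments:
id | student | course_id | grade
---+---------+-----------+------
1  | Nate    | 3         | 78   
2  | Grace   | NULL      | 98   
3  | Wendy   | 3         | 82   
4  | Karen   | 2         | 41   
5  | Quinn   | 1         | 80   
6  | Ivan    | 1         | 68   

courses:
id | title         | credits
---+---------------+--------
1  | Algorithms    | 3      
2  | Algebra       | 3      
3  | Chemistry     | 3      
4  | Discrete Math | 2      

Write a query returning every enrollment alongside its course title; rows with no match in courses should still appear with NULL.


LEFT JOIN keeps every row from enrollments (the left table); where course_id has no match in courses, the course columns become NULL. Walk through each enrollment:
  - enrollment 1 (Nate): course_id=3 -> matches Chemistry
  - enrollment 2 (Grace): course_id=NULL, no match -> kept with NULL
  - enrollment 3 (Wendy): course_id=3 -> matches Chemistry
  - enrollment 4 (Karen): course_id=2 -> matches Algebra
  - enrollment 5 (Quinn): course_id=1 -> matches Algorithms
  - enrollment 6 (Ivan): course_id=1 -> matches Algorithms
All 6 rows appear; 1 has NULL course.

SQL:
SELECT a.student, b.title AS course
FROM enrollments a
LEFT JOIN courses b ON a.course_id = b.id

Result:
student | course    
--------+-----------
Nate    | Chemistry 
Grace   | NULL      
Wendy   | Chemistry 
Karen   | Algebra   
Quinn   | Algorithms
Ivan    | Algorithms


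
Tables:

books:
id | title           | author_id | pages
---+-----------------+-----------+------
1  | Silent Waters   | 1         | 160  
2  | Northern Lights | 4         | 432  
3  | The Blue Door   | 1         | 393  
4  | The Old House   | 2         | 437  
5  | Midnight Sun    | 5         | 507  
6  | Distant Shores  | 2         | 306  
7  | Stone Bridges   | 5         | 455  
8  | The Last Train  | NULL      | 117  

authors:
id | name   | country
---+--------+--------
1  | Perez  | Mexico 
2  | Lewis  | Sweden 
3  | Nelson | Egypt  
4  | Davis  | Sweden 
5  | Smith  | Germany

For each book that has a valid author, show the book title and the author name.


INNER JOIN keeps only books rows whose author_id matches an id in authors. Walk through each book:
  - book 1 (Silent Waters): author_id=1 -> matches Perez
  - book 2 (Northern Lights): author_id=4 -> matches Davis
  - book 3 (The Blue Door): author_id=1 -> matches Perez
  - book 4 (The Old House): author_id=2 -> matches Lewis
  - book 5 (Midnight Sun): author_id=5 -> matches Smith
  - book 6 (Distant Shores): author_id=2 -> matches Lewis
  - book 7 (Stone Bridges): author_id=5 -> matches Smith
  - book 8 (The Last Train): author_id=NULL, no match -> dropped
So 1 of 8 rows is dropped.

SQL:
SELECT a.title, b.name AS author
FROM books a
INNER JOIN authors b ON a.author_id = b.id

Result:
title           | author
----------------+-------
Silent Waters   | Perez 
Northern Lights | Davis 
The Blue Door   | Perez 
The Old House   | Lewis 
Midnight Sun    | Smith 
Distant Shores  | Lewis 
Stone Bridges   | Smith 


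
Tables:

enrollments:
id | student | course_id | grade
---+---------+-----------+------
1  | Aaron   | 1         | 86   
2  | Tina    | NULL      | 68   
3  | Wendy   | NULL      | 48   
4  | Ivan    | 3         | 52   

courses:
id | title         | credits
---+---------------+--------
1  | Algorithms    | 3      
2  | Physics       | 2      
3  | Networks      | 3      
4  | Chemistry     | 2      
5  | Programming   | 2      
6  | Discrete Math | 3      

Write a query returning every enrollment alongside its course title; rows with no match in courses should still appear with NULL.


LEFT JOIN keeps every row from enrollments (the left table); where course_id has no match in courses, the course columns become NULL. Walk through each enrollment:
  - enrollment 1 (Aaron): course_id=1 -> matches Algorithms
  - enrollment 2 (Tina): course_id=NULL, no match -> kept with NULL
  - enrollment 3 (Wendy): course_id=NULL, no match -> kept with NULL
  - enrollment 4 (Ivan): course_id=3 -> matches Networks
All 4 rows appear; 2 have NULL course.

SQL:
SELECT a.student, b.title AS course
FROM enrollments a
LEFT JOIN courses b ON a.course_id = b.id

Result:
student | course    
--------+-----------
Aaron   | Algorithms
Tina    | NULL      
Wendy   | NULL      
Ivan    | Networks  


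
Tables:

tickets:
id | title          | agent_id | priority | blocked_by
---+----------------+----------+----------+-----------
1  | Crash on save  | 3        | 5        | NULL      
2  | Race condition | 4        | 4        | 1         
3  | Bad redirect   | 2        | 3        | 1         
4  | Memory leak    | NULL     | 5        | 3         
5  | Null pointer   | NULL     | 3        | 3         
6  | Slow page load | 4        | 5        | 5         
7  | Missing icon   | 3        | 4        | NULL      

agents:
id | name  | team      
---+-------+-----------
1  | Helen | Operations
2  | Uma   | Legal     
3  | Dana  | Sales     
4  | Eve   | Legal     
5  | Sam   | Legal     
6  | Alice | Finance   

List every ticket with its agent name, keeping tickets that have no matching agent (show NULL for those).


LEFT JOIN keeps every row from tickets (the left table); where agent_id has no match in agents, the agent columns become NULL. Walk through each ticket:
  - ticket 1 (Crash on save): agent_id=3 -> matches Dana
  - ticket 2 (Race condition): agent_id=4 -> matches Eve
  - ticket 3 (Bad redirect): agent_id=2 -> matches Uma
  - ticket 4 (Memory leak): agent_id=NULL, no match -> kept with NULL
  - ticket 5 (Null pointer): agent_id=NULL, no match -> kept with NULL
  - ticket 6 (Slow page load): agent_id=4 -> matches Eve
  - ticket 7 (Missing icon): agent_id=3 -> matches Dana
All 7 rows appear; 2 have NULL agent.

SQL:
SELECT a.title, b.name AS agent
FROM tickets a
LEFT JOIN agents b ON a.agent_id = b.id

Result:
title          | agent
---------------+------
Crash on save  | Dana 
Race condition | Eve  
Bad redirect   | Uma  
Memory leak    | NULL 
Null pointer   | NULL 
Slow page load | Eve  
Missing icon   | Dana 


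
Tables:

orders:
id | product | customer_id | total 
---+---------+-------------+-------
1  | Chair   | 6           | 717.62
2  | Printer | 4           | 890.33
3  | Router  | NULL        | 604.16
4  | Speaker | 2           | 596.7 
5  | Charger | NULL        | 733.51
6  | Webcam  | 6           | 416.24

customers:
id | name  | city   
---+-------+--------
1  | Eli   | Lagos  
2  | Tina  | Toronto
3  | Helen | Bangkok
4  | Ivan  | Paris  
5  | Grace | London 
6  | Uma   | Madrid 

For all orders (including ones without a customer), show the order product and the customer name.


LEFT JOIN keeps every row from orders (the left table); where customer_id has no match in customers, the customer columns become NULL. Walk through each order:
  - order 1 (Chair): customer_id=6 -> matches Uma
  - order 2 (Printer): customer_id=4 -> matches Ivan
  - order 3 (Router): customer_id=NULL, no match -> kept with NULL
  - order 4 (Speaker): customer_id=2 -> matches Tina
  - order 5 (Charger): customer_id=NULL, no match -> kept with NULL
  - order 6 (Webcam): customer_id=6 -> matches Uma
All 6 rows appear; 2 have NULL customer.

SQL:
SELECT a.product, b.name AS customer
FROM orders a
LEFT JOIN customers b ON a.customer_id = b.id

Result:
product | customer
--------+---------
Chair   | Uma     
Printer | Ivan    
Router  | NULL    
Speaker | Tina    
Charger | NULL    
Webcam  | Uma     


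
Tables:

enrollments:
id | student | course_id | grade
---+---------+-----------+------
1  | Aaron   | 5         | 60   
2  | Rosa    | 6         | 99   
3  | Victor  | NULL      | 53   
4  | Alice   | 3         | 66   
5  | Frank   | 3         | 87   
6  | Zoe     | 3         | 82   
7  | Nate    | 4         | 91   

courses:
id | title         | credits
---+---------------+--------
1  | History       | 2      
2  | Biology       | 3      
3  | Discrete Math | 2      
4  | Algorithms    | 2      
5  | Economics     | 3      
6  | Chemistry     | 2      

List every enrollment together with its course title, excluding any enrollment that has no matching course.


INNER JOIN keeps only enrollments rows whose course_id matches an id in courses. Walk through each enrollment:
  - enrollment 1 (Aaron): course_id=5 -> matches Economics
  - enrollment 2 (Rosa): course_id=6 -> matches Chemistry
  - enrollment 3 (Victor): course_id=NULL, no match -> dropped
  - enrollment 4 (Alice): course_id=3 -> matches Discrete Math
  - enrollment 5 (Frank): course_id=3 -> matches Discrete Math
  - enrollment 6 (Zoe): course_id=3 -> matches Discrete Math
  - enrollment 7 (Nate): course_id=4 -> matches Algorithms
So 1 of 7 rows is dropped.

SQL:
SELECT a.student, b.title AS course
FROM enrollments a
INNER JOIN courses b ON a.course_id = b.id

Result:
student | course       
--------+--------------
Aaron   | Economics    
Rosa    | Chemistry    
Alice   | Discrete Math
Frank   | Discrete Math
Zoe     | Discrete Math
Nate    | Algorithms   


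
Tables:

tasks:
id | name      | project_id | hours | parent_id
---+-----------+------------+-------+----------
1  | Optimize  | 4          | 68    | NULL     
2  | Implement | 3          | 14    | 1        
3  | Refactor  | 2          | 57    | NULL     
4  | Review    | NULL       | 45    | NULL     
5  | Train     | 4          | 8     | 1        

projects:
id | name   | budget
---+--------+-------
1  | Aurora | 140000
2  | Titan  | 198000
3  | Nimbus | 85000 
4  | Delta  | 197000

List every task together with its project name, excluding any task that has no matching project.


INNER JOIN keeps only tasks rows whose project_id matches an id in projects. Walk through each task:
  - task 1 (Optimize): project_id=4 -> matches Delta
  - task 2 (Implement): project_id=3 -> matches Nimbus
  - task 3 (Refactor): project_id=2 -> matches Titan
  - task 4 (Review): project_id=NULL, no match -> dropped
  - task 5 (Train): project_id=4 -> matches Delta
So 1 of 5 rows is dropped.

SQL:
SELECT a.name, b.name AS project
FROM tasks a
INNER JOIN projects b ON a.project_id = b.id

Result:
name      | project
----------+--------
Optimize  | Delta  
Implement | Nimbus 
Refactor  | Titan  
Train     | Delta  


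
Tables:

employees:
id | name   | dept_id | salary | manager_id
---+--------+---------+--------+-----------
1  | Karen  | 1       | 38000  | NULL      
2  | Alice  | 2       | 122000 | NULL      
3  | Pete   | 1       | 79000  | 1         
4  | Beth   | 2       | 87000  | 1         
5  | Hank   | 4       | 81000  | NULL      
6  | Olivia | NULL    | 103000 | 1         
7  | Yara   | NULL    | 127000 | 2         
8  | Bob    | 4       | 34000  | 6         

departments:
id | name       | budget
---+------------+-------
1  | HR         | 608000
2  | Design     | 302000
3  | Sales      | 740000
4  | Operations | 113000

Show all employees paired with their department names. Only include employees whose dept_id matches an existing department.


INNER JOIN keeps only employees rows whose dept_id matches an id in departments. Walk through each employee:
  - employee 1 (Karen): dept_id=1 -> matches HR
  - employee 2 (Alice): dept_id=2 -> matches Design
  - employee 3 (Pete): dept_id=1 -> matches HR
  - employee 4 (Beth): dept_id=2 -> matches Design
  - employee 5 (Hank): dept_id=4 -> matches Operations
  - employee 6 (Olivia): dept_id=NULL, no match -> dropped
  - employee 7 (Yara): dept_id=NULL, no match -> dropped
  - employee 8 (Bob): dept_id=4 -> matches Operations
So 2 of 8 rows are dropped.

SQL:
SELECT a.name, b.name AS department
FROM employees a
INNER JOIN departments b ON a.dept_id = b.id

Result:
name  | department
------+-----------
Karen | HR        
Alice | Design    
Pete  | HR        
Beth  | Design    
Hank  | Operations
Bob   | Operations


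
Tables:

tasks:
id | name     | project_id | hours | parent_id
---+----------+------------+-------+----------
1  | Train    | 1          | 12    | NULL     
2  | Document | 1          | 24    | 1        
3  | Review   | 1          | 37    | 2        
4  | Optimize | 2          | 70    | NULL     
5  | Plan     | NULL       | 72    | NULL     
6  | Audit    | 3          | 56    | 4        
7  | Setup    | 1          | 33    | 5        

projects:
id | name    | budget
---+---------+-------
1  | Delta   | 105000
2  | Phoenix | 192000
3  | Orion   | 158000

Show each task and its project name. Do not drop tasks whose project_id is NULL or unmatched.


LEFT JOIN keeps every row from tasks (the left table); where project_id has no match in projects, the project columns become NULL. Walk through each task:
  - task 1 (Train): project_id=1 -> matches Delta
  - task 2 (Document): project_id=1 -> matches Delta
  - task 3 (Review): project_id=1 -> matches Delta
  - task 4 (Optimize): project_id=2 -> matches Phoenix
  - task 5 (Plan): project_id=NULL, no match -> kept with NULL
  - task 6 (Audit): project_id=3 -> matches Orion
  - task 7 (Setup): project_id=1 -> matches Delta
All 7 rows appear; 1 has NULL project.

SQL:
SELECT a.name, b.name AS project
FROM tasks a
LEFT JOIN projects b ON a.project_id = b.id

Result:
name     | project
---------+--------
Train    | Delta  
Document | Delta  
Review   | Delta  
Optimize | Phoenix
Plan     | NULL   
Audit    | Orion  
Setup    | Delta  


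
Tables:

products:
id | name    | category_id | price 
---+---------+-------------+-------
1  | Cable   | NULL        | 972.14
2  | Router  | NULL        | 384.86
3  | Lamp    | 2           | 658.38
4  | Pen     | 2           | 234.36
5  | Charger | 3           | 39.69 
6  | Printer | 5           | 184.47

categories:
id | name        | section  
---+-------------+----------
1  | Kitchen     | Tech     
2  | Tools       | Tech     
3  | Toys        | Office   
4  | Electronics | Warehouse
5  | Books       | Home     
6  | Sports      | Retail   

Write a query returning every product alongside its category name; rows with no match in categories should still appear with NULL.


LEFT JOIN keeps every row from products (the left table); where category_id has no match in categories, the category columns become NULL. Walk through each product:
  - product 1 (Cable): category_id=NULL, no match -> kept with NULL
  - product 2 (Router): category_id=NULL, no match -> kept with NULL
  - product 3 (Lamp): category_id=2 -> matches Tools
  - product 4 (Pen): category_id=2 -> matches Tools
  - product 5 (Charger): category_id=3 -> matches Toys
  - product 6 (Printer): category_id=5 -> matches Books
All 6 rows appear; 2 have NULL category.

SQL:
SELECT a.name, b.name AS category
FROM products a
LEFT JOIN categories b ON a.category_id = b.id

Result:
name    | category
--------+---------
Cable   | NULL    
Router  | NULL    
Lamp    | Tools   
Pen     | Tools   
Charger | Toys    
Printer | Books   
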